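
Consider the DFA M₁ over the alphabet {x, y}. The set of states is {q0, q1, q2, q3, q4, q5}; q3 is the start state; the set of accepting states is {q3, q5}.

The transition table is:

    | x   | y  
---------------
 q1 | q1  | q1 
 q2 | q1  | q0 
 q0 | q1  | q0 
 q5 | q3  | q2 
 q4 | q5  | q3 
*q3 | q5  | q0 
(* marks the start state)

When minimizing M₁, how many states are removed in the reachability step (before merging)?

1

Starting at q3 and following transitions, the reachable set is {q0, q1, q2, q3, q5}. That leaves q4 unreachable — 1 in total.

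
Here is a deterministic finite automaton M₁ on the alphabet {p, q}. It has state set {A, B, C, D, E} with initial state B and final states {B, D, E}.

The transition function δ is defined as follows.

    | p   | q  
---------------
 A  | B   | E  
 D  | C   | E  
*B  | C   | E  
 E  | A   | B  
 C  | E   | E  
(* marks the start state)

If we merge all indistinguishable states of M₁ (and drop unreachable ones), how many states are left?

2

First remove the unreachable states {D}; 4 states remain.
Start with accepting vs non-accepting: {B,E} | {A,C}.
No further refinement is possible. Final partition (2 blocks): {B,E} | {A,C}.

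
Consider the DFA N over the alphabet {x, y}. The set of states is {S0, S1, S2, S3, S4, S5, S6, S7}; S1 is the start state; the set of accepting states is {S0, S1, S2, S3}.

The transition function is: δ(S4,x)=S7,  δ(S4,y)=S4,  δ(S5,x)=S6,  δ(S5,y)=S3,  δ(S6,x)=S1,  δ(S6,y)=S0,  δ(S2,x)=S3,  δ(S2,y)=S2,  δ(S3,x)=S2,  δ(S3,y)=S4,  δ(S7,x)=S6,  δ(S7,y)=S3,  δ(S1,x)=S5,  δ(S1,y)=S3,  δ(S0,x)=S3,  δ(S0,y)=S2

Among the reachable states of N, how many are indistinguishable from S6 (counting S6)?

Every state is reachable, so we keep all 8.
Initial partition by acceptance: {S0,S1,S2,S3} | {S4,S5,S6,S7}.
Split {S0,S1,S2,S3} by δ(·,x) → {S0,S2,S3} and {S1}.
Refine {S0,S2,S3} on symbol y: members go to different blocks, giving {S0,S2} and {S3}.
On input x, block {S4,S5,S6,S7} splits into {S4,S5,S7} and {S6}.
On input x, block {S4,S5,S7} splits into {S5,S7} and {S4}.
Stable partition: {S0,S2} | {S5,S7} | {S1} | {S3} | {S6} | {S4} — 6 equivalence classes.
The equivalence class containing S6 is {S6}, of size 1.

1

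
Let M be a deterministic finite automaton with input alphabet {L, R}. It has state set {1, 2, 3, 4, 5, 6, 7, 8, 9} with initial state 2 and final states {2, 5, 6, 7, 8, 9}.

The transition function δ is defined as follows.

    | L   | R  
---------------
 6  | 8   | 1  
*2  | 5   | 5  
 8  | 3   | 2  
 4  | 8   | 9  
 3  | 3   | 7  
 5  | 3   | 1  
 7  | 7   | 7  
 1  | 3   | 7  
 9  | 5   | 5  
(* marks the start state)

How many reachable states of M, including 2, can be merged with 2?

First remove the unreachable states {4,6,8,9}; 5 states remain.
P0 = {2,5,7} | {1,3}.
Refine {2,5,7} on symbol L: members go to different blocks, giving {2,7} and {5}.
Refine {2,7} on symbol L: members go to different blocks, giving {2} and {7}.
No further refinement is possible. Final partition (4 blocks): {2} | {1,3} | {5} | {7}.
The equivalence class containing 2 is {2}, of size 1.

1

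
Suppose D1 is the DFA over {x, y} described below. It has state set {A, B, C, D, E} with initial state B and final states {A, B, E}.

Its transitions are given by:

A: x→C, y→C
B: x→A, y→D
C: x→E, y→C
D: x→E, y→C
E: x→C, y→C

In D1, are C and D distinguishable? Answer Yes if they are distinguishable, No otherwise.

All states are reachable from the start state.
Initial partition by acceptance: {A,B,E} | {C,D}.
Split {A,B,E} by δ(·,x) → {A,E} and {B}.
Stable partition: {A,E} | {C,D} | {B} — 3 equivalence classes.
C and D lie in the same block of the stable partition, so they are equivalent — no string distinguishes them.

No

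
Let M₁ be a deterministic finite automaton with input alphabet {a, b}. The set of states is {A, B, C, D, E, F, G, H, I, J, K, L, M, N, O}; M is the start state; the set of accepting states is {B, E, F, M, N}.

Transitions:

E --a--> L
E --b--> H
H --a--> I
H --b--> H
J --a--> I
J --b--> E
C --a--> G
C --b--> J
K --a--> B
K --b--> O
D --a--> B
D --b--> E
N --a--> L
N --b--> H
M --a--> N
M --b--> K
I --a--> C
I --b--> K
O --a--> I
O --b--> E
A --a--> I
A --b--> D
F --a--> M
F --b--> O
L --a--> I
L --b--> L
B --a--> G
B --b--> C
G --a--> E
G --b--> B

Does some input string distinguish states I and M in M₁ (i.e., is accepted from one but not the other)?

Reachable states from the start: {B,C,E,G,H,I,J,K,L,M,N,O}. Unreachable: {A,D,F} — drop them.
Start with accepting vs non-accepting: {B,E,M,N} | {C,G,H,I,J,K,L,O}.
On input a, block {B,E,M,N} splits into {B,E,N} and {M}.
On input a, block {C,G,H,I,J,K,L,O} splits into {C,H,I,J,L,O} and {G,K}.
Refine {B,E,N} on symbol a: members go to different blocks, giving {E,N} and {B}.
Refine {C,H,I,J,L,O} on symbol a: members go to different blocks, giving {H,I,J,L,O} and {C}.
Refine {H,I,J,L,O} on symbol a: members go to different blocks, giving {H,J,L,O} and {I}.
Refine {H,J,L,O} on symbol b: members go to different blocks, giving {H,L} and {J,O}.
On input a, block {G,K} splits into {G} and {K}.
The partition is now stable with 9 blocks: {E,N} | {H,L} | {M} | {G} | {B} | {C} | {I} | {J,O} | {K}.
I and M end up in different blocks, so they are distinguishable. For instance, the string 'ε' is accepted from only M.

Yes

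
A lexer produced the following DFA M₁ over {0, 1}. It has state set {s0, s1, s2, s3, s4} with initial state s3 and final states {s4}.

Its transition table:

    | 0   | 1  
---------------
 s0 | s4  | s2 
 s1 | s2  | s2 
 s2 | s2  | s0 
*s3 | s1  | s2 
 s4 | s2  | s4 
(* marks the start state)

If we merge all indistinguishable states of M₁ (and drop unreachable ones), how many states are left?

All states are reachable from the start state.
Start with accepting vs non-accepting: {s4} | {s0,s1,s2,s3}.
Refine {s0,s1,s2,s3} on symbol 0: members go to different blocks, giving {s1,s2,s3} and {s0}.
On input 1, block {s1,s2,s3} splits into {s1,s3} and {s2}.
On input 0, block {s1,s3} splits into {s1} and {s3}.
Stable partition: {s4} | {s1} | {s0} | {s2} | {s3} — 5 equivalence classes.

5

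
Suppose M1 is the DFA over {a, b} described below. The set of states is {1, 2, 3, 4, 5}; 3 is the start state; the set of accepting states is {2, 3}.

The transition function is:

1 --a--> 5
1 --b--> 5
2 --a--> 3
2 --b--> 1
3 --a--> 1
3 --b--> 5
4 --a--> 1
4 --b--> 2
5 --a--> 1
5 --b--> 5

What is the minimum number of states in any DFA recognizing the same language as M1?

First remove the unreachable states {2,4}; 3 states remain.
P0 = {3} | {1,5}.
No further refinement is possible. Final partition (2 blocks): {3} | {1,5}.

2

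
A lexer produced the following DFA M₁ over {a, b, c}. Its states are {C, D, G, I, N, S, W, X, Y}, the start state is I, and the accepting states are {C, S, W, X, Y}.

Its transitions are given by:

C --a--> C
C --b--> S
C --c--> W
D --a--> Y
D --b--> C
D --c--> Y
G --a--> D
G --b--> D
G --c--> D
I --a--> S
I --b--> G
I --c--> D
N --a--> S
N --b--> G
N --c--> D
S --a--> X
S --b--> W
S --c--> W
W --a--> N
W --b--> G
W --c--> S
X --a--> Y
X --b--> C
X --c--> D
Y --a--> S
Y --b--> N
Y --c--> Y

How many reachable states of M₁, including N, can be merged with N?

2

Start with accepting vs non-accepting: {C,S,W,X,Y} | {D,G,I,N}.
On input a, block {C,S,W,X,Y} splits into {C,S,X,Y} and {W}.
Split {C,S,X,Y} by δ(·,b) → {C,X} and {S} and {Y}.
Refine {C,X} on symbol a: members go to different blocks, giving {X} and {C}.
On input a, block {D,G,I,N} splits into {I,N} and {G} and {D}.
Stable partition: {X} | {I,N} | {W} | {S} | {Y} | {C} | {G} | {D} — 8 equivalence classes.
State N belongs to the block {I,N}, which has 2 states.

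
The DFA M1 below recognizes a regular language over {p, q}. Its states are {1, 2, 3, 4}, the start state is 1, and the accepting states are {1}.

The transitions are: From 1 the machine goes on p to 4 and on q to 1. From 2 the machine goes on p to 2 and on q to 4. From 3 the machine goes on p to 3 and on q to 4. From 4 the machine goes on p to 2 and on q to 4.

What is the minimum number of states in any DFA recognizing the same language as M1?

2

Reachable states from the start: {1,2,4}. Unreachable: {3} — drop them.
Initial partition by acceptance: {1} | {2,4}.
No further refinement is possible. Final partition (2 blocks): {1} | {2,4}.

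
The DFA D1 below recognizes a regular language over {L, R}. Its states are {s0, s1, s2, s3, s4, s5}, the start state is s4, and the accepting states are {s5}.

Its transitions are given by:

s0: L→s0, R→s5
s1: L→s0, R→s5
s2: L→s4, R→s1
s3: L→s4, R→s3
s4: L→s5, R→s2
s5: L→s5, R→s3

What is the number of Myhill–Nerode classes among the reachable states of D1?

5

All states are reachable from the start state.
Start with accepting vs non-accepting: {s5} | {s0,s1,s2,s3,s4}.
Refine {s0,s1,s2,s3,s4} on symbol L: members go to different blocks, giving {s0,s1,s2,s3} and {s4}.
On input L, block {s0,s1,s2,s3} splits into {s0,s1} and {s2,s3}.
Split {s2,s3} by δ(·,R) → {s2} and {s3}.
No further refinement is possible. Final partition (5 blocks): {s5} | {s0,s1} | {s4} | {s2} | {s3}.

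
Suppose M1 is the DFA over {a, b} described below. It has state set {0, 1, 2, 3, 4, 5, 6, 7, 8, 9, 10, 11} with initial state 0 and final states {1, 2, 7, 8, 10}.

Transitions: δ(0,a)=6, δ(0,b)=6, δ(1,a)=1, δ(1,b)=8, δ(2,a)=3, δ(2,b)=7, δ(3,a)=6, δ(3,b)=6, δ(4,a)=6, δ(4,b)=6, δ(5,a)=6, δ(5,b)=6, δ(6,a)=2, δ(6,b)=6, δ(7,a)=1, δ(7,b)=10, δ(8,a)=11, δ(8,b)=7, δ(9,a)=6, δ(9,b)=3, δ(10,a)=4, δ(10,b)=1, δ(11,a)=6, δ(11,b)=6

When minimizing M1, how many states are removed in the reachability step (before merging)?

2

Starting at 0 and following transitions, the reachable set is {0, 1, 2, 3, 4, 6, 7, 8, 10, 11}. That leaves 5, 9 unreachable — 2 in total.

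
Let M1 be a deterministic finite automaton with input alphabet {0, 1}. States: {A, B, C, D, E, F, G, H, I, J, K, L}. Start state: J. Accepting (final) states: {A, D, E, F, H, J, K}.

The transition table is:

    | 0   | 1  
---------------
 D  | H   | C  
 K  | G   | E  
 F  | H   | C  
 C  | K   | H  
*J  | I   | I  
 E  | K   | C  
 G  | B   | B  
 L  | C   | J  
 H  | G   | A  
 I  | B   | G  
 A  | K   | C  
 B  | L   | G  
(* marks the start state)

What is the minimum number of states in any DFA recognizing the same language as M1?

First remove the unreachable states {D,F}; 10 states remain.
Start with accepting vs non-accepting: {A,E,H,J,K} | {B,C,G,I,L}.
Split {A,E,H,J,K} by δ(·,0) → {H,J,K} and {A,E}.
On input 1, block {H,J,K} splits into {H,K} and {J}.
On input 0, block {B,C,G,I,L} splits into {B,G,I,L} and {C}.
Refine {B,G,I,L} on symbol 0: members go to different blocks, giving {B,G,I} and {L}.
Split {B,G,I} by δ(·,0) → {G,I} and {B}.
Refine {G,I} on symbol 1: members go to different blocks, giving {G} and {I}.
No further refinement is possible. Final partition (8 blocks): {H,K} | {G} | {A,E} | {J} | {C} | {L} | {B} | {I}.

8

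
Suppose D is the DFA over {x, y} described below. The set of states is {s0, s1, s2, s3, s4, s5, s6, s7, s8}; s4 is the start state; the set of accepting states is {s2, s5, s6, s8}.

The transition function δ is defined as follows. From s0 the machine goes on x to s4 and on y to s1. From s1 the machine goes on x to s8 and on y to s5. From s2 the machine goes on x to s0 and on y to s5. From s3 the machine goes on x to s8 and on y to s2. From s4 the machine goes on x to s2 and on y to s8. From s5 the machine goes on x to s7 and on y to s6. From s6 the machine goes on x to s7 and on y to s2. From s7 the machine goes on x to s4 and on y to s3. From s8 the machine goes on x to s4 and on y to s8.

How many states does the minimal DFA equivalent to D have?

P0 = {s2,s5,s6,s8} | {s0,s1,s3,s4,s7}.
Split {s0,s1,s3,s4,s7} by δ(·,x) → {s1,s3,s4} and {s0,s7}.
Split {s2,s5,s6,s8} by δ(·,x) → {s2,s5,s6} and {s8}.
Refine {s1,s3,s4} on symbol x: members go to different blocks, giving {s1,s3} and {s4}.
Stable partition: {s2,s5,s6} | {s1,s3} | {s0,s7} | {s8} | {s4} — 5 equivalence classes.

5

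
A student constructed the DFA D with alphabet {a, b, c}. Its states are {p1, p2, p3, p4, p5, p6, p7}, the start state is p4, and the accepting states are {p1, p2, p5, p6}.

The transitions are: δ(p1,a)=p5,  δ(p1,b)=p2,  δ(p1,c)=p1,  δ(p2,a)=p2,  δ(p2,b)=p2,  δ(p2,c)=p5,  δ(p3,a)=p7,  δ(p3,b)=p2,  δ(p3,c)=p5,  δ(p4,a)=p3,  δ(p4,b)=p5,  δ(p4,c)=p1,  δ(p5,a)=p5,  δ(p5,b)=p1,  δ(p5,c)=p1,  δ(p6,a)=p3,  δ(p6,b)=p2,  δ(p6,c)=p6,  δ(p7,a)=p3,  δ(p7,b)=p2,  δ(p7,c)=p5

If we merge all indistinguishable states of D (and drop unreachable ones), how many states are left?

2

Reachable states from the start: {p1,p2,p3,p4,p5,p7}. Unreachable: {p6} — drop them.
Start with accepting vs non-accepting: {p1,p2,p5} | {p3,p4,p7}.
No further refinement is possible. Final partition (2 blocks): {p1,p2,p5} | {p3,p4,p7}.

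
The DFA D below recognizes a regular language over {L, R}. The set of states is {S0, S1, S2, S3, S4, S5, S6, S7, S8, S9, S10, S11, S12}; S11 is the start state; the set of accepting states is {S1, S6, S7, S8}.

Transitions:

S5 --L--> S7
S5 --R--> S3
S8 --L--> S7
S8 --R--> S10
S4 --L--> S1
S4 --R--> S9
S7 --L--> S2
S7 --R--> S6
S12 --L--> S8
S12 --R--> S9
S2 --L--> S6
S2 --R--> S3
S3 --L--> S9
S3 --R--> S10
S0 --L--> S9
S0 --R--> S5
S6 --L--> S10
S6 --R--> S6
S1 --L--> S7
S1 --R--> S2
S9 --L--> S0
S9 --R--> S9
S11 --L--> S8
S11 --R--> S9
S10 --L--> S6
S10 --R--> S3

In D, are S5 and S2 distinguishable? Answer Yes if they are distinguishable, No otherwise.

No

States {S1,S4,S12} cannot be reached from the start state, so discard them.
Start with accepting vs non-accepting: {S6,S7,S8} | {S0,S2,S3,S5,S9,S10,S11}.
On input L, block {S6,S7,S8} splits into {S6,S7} and {S8}.
On input L, block {S0,S2,S3,S5,S9,S10,S11} splits into {S0,S3,S9} and {S2,S5,S10} and {S11}.
On input R, block {S0,S3,S9} splits into {S0,S3} and {S9}.
Stable partition: {S6,S7} | {S0,S3} | {S8} | {S2,S5,S10} | {S11} | {S9} — 6 equivalence classes.
S5 and S2 lie in the same block of the stable partition, so they are equivalent — no string distinguishes them.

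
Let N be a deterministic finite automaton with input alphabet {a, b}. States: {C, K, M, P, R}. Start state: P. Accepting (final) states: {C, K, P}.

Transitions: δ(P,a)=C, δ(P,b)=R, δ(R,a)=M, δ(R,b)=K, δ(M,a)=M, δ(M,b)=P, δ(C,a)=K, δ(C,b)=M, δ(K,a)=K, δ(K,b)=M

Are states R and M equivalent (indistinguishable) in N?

Every state is reachable, so we keep all 5.
Start with accepting vs non-accepting: {C,K,P} | {M,R}.
Stable partition: {C,K,P} | {M,R} — 2 equivalence classes.
R and M lie in the same block of the stable partition, so they are equivalent — no string distinguishes them.

Yes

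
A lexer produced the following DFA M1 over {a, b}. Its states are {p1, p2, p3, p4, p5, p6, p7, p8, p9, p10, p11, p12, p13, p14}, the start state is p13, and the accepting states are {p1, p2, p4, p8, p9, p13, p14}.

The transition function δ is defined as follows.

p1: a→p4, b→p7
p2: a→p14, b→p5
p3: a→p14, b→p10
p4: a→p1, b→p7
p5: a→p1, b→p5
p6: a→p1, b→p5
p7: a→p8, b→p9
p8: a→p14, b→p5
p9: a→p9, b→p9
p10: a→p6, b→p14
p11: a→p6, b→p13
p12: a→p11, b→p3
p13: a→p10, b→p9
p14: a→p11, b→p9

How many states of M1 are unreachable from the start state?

3

Starting at p13 and following transitions, the reachable set is {p1, p4, p5, p6, p7, p8, p9, p10, p11, p13, p14}. That leaves p2, p3, p12 unreachable — 3 in total.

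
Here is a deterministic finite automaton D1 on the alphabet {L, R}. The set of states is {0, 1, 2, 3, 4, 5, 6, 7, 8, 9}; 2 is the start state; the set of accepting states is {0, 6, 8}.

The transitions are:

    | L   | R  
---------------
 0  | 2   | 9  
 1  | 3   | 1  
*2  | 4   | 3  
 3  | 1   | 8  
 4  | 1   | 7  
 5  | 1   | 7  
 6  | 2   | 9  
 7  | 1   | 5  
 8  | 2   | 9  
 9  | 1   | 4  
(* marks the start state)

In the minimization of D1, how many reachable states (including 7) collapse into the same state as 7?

4

First remove the unreachable states {0,6}; 8 states remain.
P0 = {8} | {1,2,3,4,5,7,9}.
On input R, block {1,2,3,4,5,7,9} splits into {1,2,4,5,7,9} and {3}.
Refine {1,2,4,5,7,9} on symbol L: members go to different blocks, giving {2,4,5,7,9} and {1}.
Refine {2,4,5,7,9} on symbol L: members go to different blocks, giving {4,5,7,9} and {2}.
Stable partition: {8} | {4,5,7,9} | {3} | {1} | {2} — 5 equivalence classes.
The equivalence class containing 7 is {4,5,7,9}, of size 4.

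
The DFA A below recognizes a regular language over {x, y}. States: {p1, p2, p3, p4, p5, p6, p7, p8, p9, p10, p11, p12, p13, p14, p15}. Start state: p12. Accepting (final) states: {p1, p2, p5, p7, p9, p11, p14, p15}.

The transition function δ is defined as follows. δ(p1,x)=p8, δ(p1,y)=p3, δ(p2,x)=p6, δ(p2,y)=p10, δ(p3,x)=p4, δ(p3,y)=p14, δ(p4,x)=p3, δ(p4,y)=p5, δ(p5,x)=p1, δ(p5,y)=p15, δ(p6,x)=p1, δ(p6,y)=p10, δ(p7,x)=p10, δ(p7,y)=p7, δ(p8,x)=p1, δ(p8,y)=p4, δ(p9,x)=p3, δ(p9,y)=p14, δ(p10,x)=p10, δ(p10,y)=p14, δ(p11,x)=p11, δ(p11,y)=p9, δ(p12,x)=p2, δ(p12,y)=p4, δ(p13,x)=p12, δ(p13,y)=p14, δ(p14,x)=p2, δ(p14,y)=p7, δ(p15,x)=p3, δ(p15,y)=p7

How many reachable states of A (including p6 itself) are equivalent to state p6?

3

Reachable states from the start: {p1,p2,p3,p4,p5,p6,p7,p8,p10,p12,p14,p15}. Unreachable: {p9,p11,p13} — drop them.
Start with accepting vs non-accepting: {p1,p2,p5,p7,p14,p15} | {p3,p4,p6,p8,p10,p12}.
Refine {p1,p2,p5,p7,p14,p15} on symbol x: members go to different blocks, giving {p1,p2,p7,p15} and {p5,p14}.
On input y, block {p1,p2,p7,p15} splits into {p1,p2} and {p7,p15}.
Refine {p3,p4,p6,p8,p10,p12} on symbol x: members go to different blocks, giving {p3,p4,p10} and {p6,p8,p12}.
The partition is now stable with 5 blocks: {p1,p2} | {p3,p4,p10} | {p5,p14} | {p7,p15} | {p6,p8,p12}.
State p6 belongs to the block {p6,p8,p12}, which has 3 states.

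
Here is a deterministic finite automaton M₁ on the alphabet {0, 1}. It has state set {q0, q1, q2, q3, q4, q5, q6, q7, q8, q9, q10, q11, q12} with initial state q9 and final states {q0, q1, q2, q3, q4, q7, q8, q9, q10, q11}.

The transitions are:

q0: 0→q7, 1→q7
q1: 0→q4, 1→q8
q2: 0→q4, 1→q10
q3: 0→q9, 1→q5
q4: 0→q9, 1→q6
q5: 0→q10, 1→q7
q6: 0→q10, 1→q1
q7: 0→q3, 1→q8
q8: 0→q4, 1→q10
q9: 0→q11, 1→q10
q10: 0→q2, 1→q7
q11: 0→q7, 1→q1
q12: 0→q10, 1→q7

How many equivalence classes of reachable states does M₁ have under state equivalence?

7

States {q0,q12} cannot be reached from the start state, so discard them.
P0 = {q1,q2,q3,q4,q7,q8,q9,q10,q11} | {q5,q6}.
Split {q1,q2,q3,q4,q7,q8,q9,q10,q11} by δ(·,1) → {q1,q2,q7,q8,q9,q10,q11} and {q3,q4}.
Refine {q1,q2,q7,q8,q9,q10,q11} on symbol 0: members go to different blocks, giving {q1,q2,q7,q8} and {q9,q10,q11}.
On input 1, block {q1,q2,q7,q8} splits into {q1,q7} and {q2,q8}.
On input 0, block {q9,q10,q11} splits into {q9} and {q10} and {q11}.
The partition is now stable with 7 blocks: {q1,q7} | {q5,q6} | {q3,q4} | {q9} | {q2,q8} | {q10} | {q11}.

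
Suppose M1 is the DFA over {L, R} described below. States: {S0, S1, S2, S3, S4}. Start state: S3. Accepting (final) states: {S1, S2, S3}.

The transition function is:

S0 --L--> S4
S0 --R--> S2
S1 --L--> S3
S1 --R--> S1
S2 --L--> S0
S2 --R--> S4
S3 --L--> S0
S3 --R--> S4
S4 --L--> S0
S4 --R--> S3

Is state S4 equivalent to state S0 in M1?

States {S1} cannot be reached from the start state, so discard them.
Start with accepting vs non-accepting: {S2,S3} | {S0,S4}.
Stable partition: {S2,S3} | {S0,S4} — 2 equivalence classes.
S4 and S0 lie in the same block of the stable partition, so they are equivalent — no string distinguishes them.

Yes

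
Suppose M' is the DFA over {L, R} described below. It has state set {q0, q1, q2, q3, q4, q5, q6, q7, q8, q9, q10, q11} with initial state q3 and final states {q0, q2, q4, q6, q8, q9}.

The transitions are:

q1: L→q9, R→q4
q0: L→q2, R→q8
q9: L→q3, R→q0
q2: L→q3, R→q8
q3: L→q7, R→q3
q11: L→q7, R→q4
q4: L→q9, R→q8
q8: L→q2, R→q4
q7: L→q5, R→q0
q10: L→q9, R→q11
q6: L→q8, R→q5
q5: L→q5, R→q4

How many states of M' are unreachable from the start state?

4

Starting at q3 and following transitions, the reachable set is {q0, q2, q3, q4, q5, q7, q8, q9}. That leaves q1, q6, q10, q11 unreachable — 4 in total.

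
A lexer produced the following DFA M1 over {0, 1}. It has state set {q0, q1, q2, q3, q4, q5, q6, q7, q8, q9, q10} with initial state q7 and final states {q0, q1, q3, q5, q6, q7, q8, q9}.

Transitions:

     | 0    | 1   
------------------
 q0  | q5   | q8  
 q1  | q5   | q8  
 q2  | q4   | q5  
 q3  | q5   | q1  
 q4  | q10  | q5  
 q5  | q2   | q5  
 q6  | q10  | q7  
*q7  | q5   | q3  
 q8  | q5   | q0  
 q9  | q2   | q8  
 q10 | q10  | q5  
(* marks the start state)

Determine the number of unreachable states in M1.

Starting at q7 and following transitions, the reachable set is {q0, q1, q2, q3, q4, q5, q7, q8, q10}. That leaves q6, q9 unreachable — 2 in total.

2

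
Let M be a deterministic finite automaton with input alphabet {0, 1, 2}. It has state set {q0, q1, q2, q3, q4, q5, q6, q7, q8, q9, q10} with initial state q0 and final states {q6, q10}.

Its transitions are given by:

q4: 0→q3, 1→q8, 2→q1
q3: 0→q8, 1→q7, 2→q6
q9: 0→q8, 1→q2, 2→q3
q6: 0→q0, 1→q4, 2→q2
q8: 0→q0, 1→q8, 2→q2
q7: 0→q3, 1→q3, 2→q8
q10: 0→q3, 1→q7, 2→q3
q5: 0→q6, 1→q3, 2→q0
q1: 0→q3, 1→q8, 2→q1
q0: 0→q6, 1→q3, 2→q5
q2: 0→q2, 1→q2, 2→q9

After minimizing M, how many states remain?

States {q10} cannot be reached from the start state, so discard them.
Start with accepting vs non-accepting: {q6} | {q0,q1,q2,q3,q4,q5,q7,q8,q9}.
Split {q0,q1,q2,q3,q4,q5,q7,q8,q9} by δ(·,0) → {q1,q2,q3,q4,q7,q8,q9} and {q0,q5}.
On input 0, block {q1,q2,q3,q4,q7,q8,q9} splits into {q1,q2,q3,q4,q7,q9} and {q8}.
On input 0, block {q1,q2,q3,q4,q7,q9} splits into {q1,q2,q4,q7} and {q3,q9}.
On input 0, block {q1,q2,q4,q7} splits into {q1,q4,q7} and {q2}.
Refine {q1,q4,q7} on symbol 1: members go to different blocks, giving {q1,q4} and {q7}.
Refine {q3,q9} on symbol 1: members go to different blocks, giving {q3} and {q9}.
Stable partition: {q6} | {q1,q4} | {q0,q5} | {q8} | {q3} | {q2} | {q7} | {q9} — 8 equivalence classes.

8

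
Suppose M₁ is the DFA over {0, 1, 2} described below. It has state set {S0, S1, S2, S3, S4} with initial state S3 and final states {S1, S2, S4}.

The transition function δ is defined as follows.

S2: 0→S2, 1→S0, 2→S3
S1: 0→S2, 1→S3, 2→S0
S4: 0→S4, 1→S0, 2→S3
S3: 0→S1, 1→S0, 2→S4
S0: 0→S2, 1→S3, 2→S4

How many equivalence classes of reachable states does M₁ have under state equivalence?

All states are reachable from the start state.
Start with accepting vs non-accepting: {S1,S2,S4} | {S0,S3}.
Stable partition: {S1,S2,S4} | {S0,S3} — 2 equivalence classes.

2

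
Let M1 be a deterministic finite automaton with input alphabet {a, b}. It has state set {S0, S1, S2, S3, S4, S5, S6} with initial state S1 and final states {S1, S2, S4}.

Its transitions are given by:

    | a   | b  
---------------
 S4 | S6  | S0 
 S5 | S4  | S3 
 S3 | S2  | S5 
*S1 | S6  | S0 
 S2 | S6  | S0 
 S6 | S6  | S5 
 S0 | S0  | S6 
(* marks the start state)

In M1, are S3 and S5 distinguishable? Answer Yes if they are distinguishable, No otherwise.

Initial partition by acceptance: {S1,S2,S4} | {S0,S3,S5,S6}.
Split {S0,S3,S5,S6} by δ(·,a) → {S0,S6} and {S3,S5}.
Refine {S0,S6} on symbol b: members go to different blocks, giving {S0} and {S6}.
The partition is now stable with 4 blocks: {S1,S2,S4} | {S0} | {S3,S5} | {S6}.
S3 and S5 lie in the same block of the stable partition, so they are equivalent — no string distinguishes them.

No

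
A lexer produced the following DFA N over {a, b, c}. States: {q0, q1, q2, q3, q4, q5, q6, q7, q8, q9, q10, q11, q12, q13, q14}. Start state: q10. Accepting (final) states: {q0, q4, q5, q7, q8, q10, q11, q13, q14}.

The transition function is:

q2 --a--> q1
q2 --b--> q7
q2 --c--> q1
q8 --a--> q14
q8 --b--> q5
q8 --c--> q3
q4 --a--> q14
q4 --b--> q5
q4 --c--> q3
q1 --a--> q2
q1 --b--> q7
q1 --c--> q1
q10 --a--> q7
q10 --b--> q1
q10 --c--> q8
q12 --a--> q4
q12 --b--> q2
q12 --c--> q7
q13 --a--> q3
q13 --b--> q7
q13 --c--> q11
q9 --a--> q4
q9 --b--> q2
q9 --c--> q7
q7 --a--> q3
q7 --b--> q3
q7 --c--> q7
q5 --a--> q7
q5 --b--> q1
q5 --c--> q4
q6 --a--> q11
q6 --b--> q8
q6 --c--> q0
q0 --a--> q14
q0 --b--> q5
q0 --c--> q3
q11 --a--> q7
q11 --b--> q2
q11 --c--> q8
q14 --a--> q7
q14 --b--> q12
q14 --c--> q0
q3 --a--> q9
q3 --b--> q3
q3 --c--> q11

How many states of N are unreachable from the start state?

No path from q10 leads to q6, q13; the other 13 states are all reachable.

2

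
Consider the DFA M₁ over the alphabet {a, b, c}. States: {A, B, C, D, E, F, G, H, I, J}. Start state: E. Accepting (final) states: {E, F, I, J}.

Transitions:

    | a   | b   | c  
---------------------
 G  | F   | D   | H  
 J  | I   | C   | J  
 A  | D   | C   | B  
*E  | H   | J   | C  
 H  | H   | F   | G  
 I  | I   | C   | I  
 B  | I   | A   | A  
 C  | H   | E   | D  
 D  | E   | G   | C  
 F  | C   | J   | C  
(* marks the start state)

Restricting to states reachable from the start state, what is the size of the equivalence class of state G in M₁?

States {A,B} cannot be reached from the start state, so discard them.
Initial partition by acceptance: {E,F,I,J} | {C,D,G,H}.
Refine {E,F,I,J} on symbol a: members go to different blocks, giving {E,F} and {I,J}.
On input a, block {C,D,G,H} splits into {C,H} and {D,G}.
No further refinement is possible. Final partition (4 blocks): {E,F} | {C,H} | {I,J} | {D,G}.
The equivalence class containing G is {D,G}, of size 2.

2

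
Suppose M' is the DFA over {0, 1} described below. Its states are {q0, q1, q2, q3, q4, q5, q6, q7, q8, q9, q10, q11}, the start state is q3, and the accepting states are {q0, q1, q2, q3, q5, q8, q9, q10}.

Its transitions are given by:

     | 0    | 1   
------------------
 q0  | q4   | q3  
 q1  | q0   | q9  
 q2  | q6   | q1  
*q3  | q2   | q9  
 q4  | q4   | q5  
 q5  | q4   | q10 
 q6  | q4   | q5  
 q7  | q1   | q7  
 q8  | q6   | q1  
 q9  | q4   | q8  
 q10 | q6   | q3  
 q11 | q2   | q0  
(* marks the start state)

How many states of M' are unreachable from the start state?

BFS from q3 reaches {q0, q1, q2, q3, q4, q5, q6, q8, q9, q10}; the 2 state(s) q7, q11 are never visited.

2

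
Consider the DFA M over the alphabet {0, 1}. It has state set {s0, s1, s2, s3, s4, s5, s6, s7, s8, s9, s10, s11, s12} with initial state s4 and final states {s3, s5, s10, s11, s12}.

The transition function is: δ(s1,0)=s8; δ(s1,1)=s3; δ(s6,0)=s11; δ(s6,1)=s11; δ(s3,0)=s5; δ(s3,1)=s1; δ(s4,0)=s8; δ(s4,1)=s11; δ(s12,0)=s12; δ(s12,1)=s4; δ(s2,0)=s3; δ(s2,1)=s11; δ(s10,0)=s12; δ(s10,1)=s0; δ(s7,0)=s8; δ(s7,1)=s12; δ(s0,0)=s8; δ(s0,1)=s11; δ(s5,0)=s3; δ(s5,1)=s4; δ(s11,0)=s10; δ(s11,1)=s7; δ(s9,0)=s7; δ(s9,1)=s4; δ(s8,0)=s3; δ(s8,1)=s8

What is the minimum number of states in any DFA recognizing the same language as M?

First remove the unreachable states {s2,s6,s9}; 10 states remain.
Initial partition by acceptance: {s3,s5,s10,s11,s12} | {s0,s1,s4,s7,s8}.
Refine {s0,s1,s4,s7,s8} on symbol 0: members go to different blocks, giving {s0,s1,s4,s7} and {s8}.
The partition is now stable with 3 blocks: {s3,s5,s10,s11,s12} | {s0,s1,s4,s7} | {s8}.

3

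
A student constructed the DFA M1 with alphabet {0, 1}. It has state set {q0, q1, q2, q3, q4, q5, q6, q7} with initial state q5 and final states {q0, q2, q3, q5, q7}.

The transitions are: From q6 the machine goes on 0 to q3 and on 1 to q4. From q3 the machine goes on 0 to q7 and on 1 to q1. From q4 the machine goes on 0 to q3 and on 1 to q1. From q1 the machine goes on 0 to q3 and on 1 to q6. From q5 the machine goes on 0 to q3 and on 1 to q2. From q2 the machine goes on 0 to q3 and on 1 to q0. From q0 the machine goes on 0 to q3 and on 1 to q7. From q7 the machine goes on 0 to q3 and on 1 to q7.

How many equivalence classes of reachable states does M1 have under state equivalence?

3

P0 = {q0,q2,q3,q5,q7} | {q1,q4,q6}.
Split {q0,q2,q3,q5,q7} by δ(·,1) → {q0,q2,q5,q7} and {q3}.
The partition is now stable with 3 blocks: {q0,q2,q5,q7} | {q1,q4,q6} | {q3}.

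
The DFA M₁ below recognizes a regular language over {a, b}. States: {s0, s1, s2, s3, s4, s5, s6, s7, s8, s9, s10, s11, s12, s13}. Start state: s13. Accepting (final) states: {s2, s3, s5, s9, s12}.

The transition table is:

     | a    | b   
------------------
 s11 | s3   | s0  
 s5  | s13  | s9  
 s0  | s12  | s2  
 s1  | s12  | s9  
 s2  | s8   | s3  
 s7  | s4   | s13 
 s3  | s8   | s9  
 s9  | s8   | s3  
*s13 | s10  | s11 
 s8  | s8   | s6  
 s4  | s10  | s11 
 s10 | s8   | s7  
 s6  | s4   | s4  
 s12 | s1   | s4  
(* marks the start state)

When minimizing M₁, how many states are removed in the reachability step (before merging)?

Starting at s13 and following transitions, the reachable set is {s0, s1, s2, s3, s4, s6, s7, s8, s9, s10, s11, s12, s13}. That leaves s5 unreachable — 1 in total.

1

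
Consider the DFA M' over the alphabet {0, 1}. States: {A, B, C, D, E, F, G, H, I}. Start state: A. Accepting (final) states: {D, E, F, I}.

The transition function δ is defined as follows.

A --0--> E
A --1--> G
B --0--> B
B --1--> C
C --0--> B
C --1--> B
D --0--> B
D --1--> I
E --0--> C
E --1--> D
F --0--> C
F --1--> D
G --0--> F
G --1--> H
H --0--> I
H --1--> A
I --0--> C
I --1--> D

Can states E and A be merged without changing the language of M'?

All states are reachable from the start state.
P0 = {D,E,F,I} | {A,B,C,G,H}.
Refine {A,B,C,G,H} on symbol 0: members go to different blocks, giving {A,G,H} and {B,C}.
The partition is now stable with 3 blocks: {D,E,F,I} | {A,G,H} | {B,C}.
E and A end up in different blocks, so they are distinguishable. For instance, the string 'ε' is accepted from only E.

No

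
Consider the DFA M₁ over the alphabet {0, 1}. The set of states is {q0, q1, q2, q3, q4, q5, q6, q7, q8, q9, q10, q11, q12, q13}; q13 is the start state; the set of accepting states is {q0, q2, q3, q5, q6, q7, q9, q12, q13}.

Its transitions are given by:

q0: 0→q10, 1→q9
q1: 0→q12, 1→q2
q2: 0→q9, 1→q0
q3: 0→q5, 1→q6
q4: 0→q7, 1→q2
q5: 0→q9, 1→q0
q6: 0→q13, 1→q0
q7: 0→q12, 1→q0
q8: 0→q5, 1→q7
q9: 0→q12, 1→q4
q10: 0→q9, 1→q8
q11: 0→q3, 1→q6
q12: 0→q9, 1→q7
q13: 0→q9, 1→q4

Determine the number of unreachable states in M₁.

Starting at q13 and following transitions, the reachable set is {q0, q2, q4, q5, q7, q8, q9, q10, q12, q13}. That leaves q1, q3, q6, q11 unreachable — 4 in total.

4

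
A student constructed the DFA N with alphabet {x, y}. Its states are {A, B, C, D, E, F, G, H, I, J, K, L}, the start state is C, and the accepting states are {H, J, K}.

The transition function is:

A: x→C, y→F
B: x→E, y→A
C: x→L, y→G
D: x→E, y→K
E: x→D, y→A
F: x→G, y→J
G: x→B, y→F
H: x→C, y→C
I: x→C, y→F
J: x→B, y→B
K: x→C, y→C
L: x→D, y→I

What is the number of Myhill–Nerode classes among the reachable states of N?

States {H} cannot be reached from the start state, so discard them.
P0 = {J,K} | {A,B,C,D,E,F,G,I,L}.
On input y, block {A,B,C,D,E,F,G,I,L} splits into {A,B,C,E,G,I,L} and {D,F}.
Split {A,B,C,E,G,I,L} by δ(·,x) → {A,B,C,G,I} and {E,L}.
Refine {A,B,C,G,I} on symbol x: members go to different blocks, giving {A,G,I} and {B,C}.
On input x, block {D,F} splits into {D} and {F}.
No further refinement is possible. Final partition (6 blocks): {J,K} | {A,G,I} | {D} | {E,L} | {B,C} | {F}.

6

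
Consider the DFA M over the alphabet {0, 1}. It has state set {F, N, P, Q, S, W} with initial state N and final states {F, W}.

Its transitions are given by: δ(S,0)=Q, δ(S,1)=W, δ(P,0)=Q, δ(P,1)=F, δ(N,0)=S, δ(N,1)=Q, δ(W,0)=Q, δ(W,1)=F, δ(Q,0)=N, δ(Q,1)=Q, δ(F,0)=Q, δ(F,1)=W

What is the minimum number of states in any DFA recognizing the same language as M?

States {P} cannot be reached from the start state, so discard them.
Initial partition by acceptance: {F,W} | {N,Q,S}.
Split {N,Q,S} by δ(·,1) → {N,Q} and {S}.
Refine {N,Q} on symbol 0: members go to different blocks, giving {Q} and {N}.
Stable partition: {F,W} | {Q} | {S} | {N} — 4 equivalence classes.

4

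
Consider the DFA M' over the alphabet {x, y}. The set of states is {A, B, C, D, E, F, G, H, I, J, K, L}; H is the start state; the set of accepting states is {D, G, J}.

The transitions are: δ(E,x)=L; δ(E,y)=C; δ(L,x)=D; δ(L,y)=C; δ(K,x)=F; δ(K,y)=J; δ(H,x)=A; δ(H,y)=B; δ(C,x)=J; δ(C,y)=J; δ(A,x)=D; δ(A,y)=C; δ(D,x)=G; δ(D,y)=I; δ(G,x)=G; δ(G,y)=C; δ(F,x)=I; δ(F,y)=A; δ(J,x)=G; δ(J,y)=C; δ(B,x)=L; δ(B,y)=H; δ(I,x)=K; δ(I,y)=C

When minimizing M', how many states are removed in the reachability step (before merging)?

1

BFS from H reaches {A, B, C, D, F, G, H, I, J, K, L}; the 1 state(s) E are never visited.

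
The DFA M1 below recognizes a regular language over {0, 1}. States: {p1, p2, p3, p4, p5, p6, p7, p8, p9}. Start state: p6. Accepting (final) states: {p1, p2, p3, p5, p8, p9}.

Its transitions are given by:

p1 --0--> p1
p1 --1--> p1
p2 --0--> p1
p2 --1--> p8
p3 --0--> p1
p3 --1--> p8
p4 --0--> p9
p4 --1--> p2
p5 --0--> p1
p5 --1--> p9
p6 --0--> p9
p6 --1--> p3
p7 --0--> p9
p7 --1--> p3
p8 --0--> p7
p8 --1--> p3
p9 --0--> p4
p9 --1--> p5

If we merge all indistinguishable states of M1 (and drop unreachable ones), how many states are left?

4

Start with accepting vs non-accepting: {p1,p2,p3,p5,p8,p9} | {p4,p6,p7}.
On input 0, block {p1,p2,p3,p5,p8,p9} splits into {p1,p2,p3,p5} and {p8,p9}.
Refine {p1,p2,p3,p5} on symbol 1: members go to different blocks, giving {p2,p3,p5} and {p1}.
Stable partition: {p2,p3,p5} | {p4,p6,p7} | {p8,p9} | {p1} — 4 equivalence classes.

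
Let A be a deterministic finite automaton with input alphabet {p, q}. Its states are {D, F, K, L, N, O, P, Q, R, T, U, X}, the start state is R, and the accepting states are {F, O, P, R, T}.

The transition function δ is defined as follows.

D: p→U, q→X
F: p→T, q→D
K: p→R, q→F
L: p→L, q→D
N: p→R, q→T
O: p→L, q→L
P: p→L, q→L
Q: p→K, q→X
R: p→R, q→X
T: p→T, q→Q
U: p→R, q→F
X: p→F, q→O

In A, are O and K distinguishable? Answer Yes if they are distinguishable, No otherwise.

Yes

First remove the unreachable states {N,P}; 10 states remain.
Initial partition by acceptance: {F,O,R,T} | {D,K,L,Q,U,X}.
On input p, block {F,O,R,T} splits into {F,R,T} and {O}.
Refine {D,K,L,Q,U,X} on symbol p: members go to different blocks, giving {D,L,Q} and {K,U,X}.
On input q, block {F,R,T} splits into {F,T} and {R}.
On input p, block {D,L,Q} splits into {D,Q} and {L}.
On input p, block {K,U,X} splits into {K,U} and {X}.
Stable partition: {F,T} | {D,Q} | {O} | {K,U} | {R} | {L} | {X} — 7 equivalence classes.
O and K end up in different blocks, so they are distinguishable. For instance, the string 'ε' is accepted from only O.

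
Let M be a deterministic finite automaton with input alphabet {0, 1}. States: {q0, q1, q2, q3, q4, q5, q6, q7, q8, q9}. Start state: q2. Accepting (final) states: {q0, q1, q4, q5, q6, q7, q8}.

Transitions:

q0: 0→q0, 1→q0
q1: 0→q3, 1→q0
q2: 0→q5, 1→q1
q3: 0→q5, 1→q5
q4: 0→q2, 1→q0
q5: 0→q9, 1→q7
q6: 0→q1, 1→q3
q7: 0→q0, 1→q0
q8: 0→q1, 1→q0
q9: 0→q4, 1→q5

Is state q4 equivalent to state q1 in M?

Yes

States {q6,q8} cannot be reached from the start state, so discard them.
Start with accepting vs non-accepting: {q0,q1,q4,q5,q7} | {q2,q3,q9}.
Split {q0,q1,q4,q5,q7} by δ(·,0) → {q1,q4,q5} and {q0,q7}.
The partition is now stable with 3 blocks: {q1,q4,q5} | {q2,q3,q9} | {q0,q7}.
q4 and q1 lie in the same block of the stable partition, so they are equivalent — no string distinguishes them.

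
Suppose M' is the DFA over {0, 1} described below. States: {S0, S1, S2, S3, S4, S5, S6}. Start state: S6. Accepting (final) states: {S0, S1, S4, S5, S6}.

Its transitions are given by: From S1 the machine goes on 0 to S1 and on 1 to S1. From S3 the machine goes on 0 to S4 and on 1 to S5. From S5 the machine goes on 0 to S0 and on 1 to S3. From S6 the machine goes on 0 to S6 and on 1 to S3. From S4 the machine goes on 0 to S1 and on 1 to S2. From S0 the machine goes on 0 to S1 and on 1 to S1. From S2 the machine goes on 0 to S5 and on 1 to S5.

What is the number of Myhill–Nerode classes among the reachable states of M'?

Start with accepting vs non-accepting: {S0,S1,S4,S5,S6} | {S2,S3}.
On input 1, block {S0,S1,S4,S5,S6} splits into {S4,S5,S6} and {S0,S1}.
Split {S4,S5,S6} by δ(·,0) → {S4,S5} and {S6}.
Stable partition: {S4,S5} | {S2,S3} | {S0,S1} | {S6} — 4 equivalence classes.

4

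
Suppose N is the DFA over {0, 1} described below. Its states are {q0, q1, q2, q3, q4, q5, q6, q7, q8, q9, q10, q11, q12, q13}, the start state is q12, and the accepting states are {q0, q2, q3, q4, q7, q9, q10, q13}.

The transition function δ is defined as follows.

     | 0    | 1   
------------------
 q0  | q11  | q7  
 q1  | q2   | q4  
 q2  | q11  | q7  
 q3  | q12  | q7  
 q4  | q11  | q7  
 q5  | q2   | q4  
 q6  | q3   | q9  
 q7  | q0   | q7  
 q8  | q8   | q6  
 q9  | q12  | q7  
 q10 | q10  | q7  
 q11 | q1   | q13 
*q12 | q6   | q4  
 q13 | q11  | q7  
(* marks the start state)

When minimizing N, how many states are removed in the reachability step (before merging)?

Starting at q12 and following transitions, the reachable set is {q0, q1, q2, q3, q4, q6, q7, q9, q11, q12, q13}. That leaves q5, q8, q10 unreachable — 3 in total.

3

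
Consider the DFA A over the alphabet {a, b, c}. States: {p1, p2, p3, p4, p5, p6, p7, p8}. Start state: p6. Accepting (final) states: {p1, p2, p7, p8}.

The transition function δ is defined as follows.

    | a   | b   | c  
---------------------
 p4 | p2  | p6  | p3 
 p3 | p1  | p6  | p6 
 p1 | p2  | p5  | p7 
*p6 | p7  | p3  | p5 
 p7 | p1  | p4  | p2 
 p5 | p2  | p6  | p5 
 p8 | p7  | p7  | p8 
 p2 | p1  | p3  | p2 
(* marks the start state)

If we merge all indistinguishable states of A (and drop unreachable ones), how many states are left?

Reachable states from the start: {p1,p2,p3,p4,p5,p6,p7}. Unreachable: {p8} — drop them.
P0 = {p1,p2,p7} | {p3,p4,p5,p6}.
No further refinement is possible. Final partition (2 blocks): {p1,p2,p7} | {p3,p4,p5,p6}.

2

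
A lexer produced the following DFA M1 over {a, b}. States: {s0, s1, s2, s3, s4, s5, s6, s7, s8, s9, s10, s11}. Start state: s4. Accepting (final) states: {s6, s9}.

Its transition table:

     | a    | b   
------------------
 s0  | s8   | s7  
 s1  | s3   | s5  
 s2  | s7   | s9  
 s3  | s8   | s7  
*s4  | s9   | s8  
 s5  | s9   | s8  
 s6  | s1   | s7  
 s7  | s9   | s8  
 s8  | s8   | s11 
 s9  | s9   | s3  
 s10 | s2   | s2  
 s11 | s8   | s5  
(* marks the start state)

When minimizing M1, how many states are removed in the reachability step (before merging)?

Starting at s4 and following transitions, the reachable set is {s3, s4, s5, s7, s8, s9, s11}. That leaves s0, s1, s2, s6, s10 unreachable — 5 in total.

5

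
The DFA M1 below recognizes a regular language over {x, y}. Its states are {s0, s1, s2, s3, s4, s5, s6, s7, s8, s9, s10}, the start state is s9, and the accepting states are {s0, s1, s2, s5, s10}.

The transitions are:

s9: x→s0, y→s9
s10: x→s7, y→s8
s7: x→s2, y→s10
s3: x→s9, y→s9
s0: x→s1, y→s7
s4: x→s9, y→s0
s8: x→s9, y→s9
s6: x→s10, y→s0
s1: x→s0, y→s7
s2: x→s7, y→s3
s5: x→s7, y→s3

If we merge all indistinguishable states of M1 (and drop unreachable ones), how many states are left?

5

Reachable states from the start: {s0,s1,s2,s3,s7,s8,s9,s10}. Unreachable: {s4,s5,s6} — drop them.
Initial partition by acceptance: {s0,s1,s2,s10} | {s3,s7,s8,s9}.
Split {s0,s1,s2,s10} by δ(·,x) → {s0,s1} and {s2,s10}.
Refine {s3,s7,s8,s9} on symbol x: members go to different blocks, giving {s3,s8} and {s7} and {s9}.
No further refinement is possible. Final partition (5 blocks): {s0,s1} | {s3,s8} | {s2,s10} | {s7} | {s9}.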